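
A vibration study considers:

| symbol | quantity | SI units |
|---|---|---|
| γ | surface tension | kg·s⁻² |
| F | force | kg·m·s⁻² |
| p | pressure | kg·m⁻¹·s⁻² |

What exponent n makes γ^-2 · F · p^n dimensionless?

Balance the M exponent: (1)·n from p, plus −2·(1) + (1) = -1 from the rest, must sum to zero.
n − 1 = 0, so n = 1.

1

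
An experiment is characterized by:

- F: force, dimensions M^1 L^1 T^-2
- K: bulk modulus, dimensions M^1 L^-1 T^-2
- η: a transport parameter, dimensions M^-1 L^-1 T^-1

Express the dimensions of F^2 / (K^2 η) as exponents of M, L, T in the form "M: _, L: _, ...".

Collect each base-dimension exponent across the product:
  M: 2·(1) − 2·(1) − (-1) = 1
  L: 2·(1) − 2·(-1) − (-1) = 5
  T: 2·(-2) − 2·(-2) − (-1) = 1
So the dimensions are [M L⁵ T].

M: 1, L: 5, T: 1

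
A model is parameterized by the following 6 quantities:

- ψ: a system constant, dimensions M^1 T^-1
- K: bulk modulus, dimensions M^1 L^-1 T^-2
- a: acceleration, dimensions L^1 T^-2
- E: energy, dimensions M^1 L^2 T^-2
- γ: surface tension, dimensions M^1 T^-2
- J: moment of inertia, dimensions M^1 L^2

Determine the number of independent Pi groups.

There are 6 variables and 3 base dimensions (M, L, T).
The dimension matrix has rank 3.
Independent dimensionless groups: 6 − 3 = 3.

3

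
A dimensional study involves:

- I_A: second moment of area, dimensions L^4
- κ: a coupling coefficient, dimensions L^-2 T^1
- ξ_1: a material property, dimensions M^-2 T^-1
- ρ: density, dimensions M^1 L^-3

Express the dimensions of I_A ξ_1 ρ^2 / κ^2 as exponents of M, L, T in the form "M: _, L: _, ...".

Collect each base-dimension exponent across the product:
  M: (0) − 2·(0) + (-2) + 2·(1) = 0
  L: (4) − 2·(-2) + (0) + 2·(-3) = 2
  T: (0) − 2·(1) + (-1) + 2·(0) = -3
So the dimensions are [L² T⁻³].

M: 0, L: 2, T: -3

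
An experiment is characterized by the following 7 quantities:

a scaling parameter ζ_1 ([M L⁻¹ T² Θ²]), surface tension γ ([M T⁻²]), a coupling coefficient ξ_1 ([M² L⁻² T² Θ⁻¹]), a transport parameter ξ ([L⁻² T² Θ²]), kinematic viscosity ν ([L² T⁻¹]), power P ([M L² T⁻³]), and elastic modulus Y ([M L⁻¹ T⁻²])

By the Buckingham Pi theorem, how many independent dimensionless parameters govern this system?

There are 7 variables and 4 base dimensions (M, L, T, Θ).
The dimension matrix has rank 4.
Independent dimensionless groups: 7 − 4 = 3.

3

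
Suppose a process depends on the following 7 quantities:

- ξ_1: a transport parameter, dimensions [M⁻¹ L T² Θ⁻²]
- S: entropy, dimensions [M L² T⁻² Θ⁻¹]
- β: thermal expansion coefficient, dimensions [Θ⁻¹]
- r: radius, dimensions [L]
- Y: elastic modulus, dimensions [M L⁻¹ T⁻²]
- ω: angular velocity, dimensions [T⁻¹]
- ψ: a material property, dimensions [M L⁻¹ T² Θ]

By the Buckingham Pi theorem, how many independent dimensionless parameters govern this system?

There are 7 variables and 4 base dimensions (M, L, T, Θ).
The dimension matrix has rank 4.
Independent dimensionless groups: 7 − 4 = 3.

3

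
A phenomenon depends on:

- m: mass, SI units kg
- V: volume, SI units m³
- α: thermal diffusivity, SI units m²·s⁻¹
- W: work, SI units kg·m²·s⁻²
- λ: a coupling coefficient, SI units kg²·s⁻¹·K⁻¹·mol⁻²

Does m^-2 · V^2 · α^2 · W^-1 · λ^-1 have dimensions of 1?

no

Sum the exponent of each base dimension across the product:
  M: −2·[m]_M + 2·[V]_M + 2·[α]_M − [W]_M − [λ]_M = −2·(1) + 2·(0) + 2·(0) − (1) − (2) = -5
  L: −2·[m]_L + 2·[V]_L + 2·[α]_L − [W]_L − [λ]_L = −2·(0) + 2·(3) + 2·(2) − (2) − (0) = 8
  T: −2·[m]_T + 2·[V]_T + 2·[α]_T − [W]_T − [λ]_T = −2·(0) + 2·(0) + 2·(-1) − (-2) − (-1) = 1
  Θ: −2·[m]_Θ + 2·[V]_Θ + 2·[α]_Θ − [W]_Θ − [λ]_Θ = −2·(0) + 2·(0) + 2·(0) − (0) − (-1) = 1
  N: −2·[m]_N + 2·[V]_N + 2·[α]_N − [W]_N − [λ]_N = −2·(0) + 2·(0) + 2·(0) − (0) − (-2) = 2
Net dimensions [M⁻⁵ L⁸ T Θ N²] ≠ [1] — not dimensionless.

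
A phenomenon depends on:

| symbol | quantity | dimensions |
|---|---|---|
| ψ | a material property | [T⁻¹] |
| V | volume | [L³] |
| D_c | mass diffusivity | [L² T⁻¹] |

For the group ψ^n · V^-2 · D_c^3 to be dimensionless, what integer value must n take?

Balance the T exponent: (-1)·n from ψ, plus −2·(0) + 3·(-1) = -3 from the rest, must sum to zero.
−n − 3 = 0, so n = -3.

-3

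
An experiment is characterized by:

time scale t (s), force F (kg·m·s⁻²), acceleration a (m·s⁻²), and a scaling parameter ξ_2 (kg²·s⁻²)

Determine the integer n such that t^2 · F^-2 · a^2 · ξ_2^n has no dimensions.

Balance the M exponent: (2)·n from ξ_2, plus 2·(0) − 2·(1) + 2·(0) = -2 from the rest, must sum to zero.
2n − 2 = 0, so n = 1.

1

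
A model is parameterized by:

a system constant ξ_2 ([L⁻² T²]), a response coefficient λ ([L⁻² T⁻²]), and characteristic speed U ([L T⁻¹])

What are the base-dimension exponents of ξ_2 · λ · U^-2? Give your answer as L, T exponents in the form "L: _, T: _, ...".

L: -6, T: 2

Collect each base-dimension exponent across the product:
  L: (-2) + (-2) − 2·(1) = -6
  T: (2) + (-2) − 2·(-1) = 2
So the dimensions are [L⁻⁶ T²].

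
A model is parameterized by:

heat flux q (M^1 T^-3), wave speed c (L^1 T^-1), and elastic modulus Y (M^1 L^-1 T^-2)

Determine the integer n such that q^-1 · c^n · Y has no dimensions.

1

Balance the L exponent: (1)·n from c, plus −(0) + (-1) = -1 from the rest, must sum to zero.
n − 1 = 0, so n = 1.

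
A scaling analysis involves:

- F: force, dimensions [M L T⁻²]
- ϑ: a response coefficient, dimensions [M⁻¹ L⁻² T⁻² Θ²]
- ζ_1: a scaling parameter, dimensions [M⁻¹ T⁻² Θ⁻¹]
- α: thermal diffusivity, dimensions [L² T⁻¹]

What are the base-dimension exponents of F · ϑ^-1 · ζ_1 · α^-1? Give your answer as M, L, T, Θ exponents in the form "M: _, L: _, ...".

Collect each base-dimension exponent across the product:
  M: (1) − (-1) + (-1) − (0) = 1
  L: (1) − (-2) + (0) − (2) = 1
  T: (-2) − (-2) + (-2) − (-1) = -1
  Θ: (0) − (2) + (-1) − (0) = -3
So the dimensions are [M L T⁻¹ Θ⁻³].

M: 1, L: 1, T: -1, Θ: -3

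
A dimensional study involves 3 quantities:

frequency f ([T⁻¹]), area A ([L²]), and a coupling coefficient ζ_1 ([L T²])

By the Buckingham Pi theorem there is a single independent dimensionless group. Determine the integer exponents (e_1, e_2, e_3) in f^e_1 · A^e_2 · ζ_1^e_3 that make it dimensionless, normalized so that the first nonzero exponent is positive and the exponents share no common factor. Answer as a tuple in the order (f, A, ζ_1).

(4, -1, 2)

L: e_1·(0) + e_2·(2) + e_3·(1) = 0
T: e_1·(-1) + e_2·(0) + e_3·(2) = 0
Solving this homogeneous linear system for the smallest-integer solution (first nonzero entry positive) gives (4, -1, 2).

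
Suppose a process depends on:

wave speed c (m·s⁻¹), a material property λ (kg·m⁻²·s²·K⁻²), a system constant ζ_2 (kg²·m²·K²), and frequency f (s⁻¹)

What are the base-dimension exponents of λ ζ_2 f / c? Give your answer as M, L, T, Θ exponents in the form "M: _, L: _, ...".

Collect each base-dimension exponent across the product:
  M: −(0) + (1) + (2) + (0) = 3
  L: −(1) + (-2) + (2) + (0) = -1
  T: −(-1) + (2) + (0) + (-1) = 2
  Θ: −(0) + (-2) + (2) + (0) = 0
So the dimensions are [M³ L⁻¹ T²].

M: 3, L: -1, T: 2, Θ: 0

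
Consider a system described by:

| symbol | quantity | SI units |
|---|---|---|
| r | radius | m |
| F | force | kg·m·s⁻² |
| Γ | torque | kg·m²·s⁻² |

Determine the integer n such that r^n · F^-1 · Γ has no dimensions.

-1

Balance the L exponent: (1)·n from r, plus −(1) + (2) = 1 from the rest, must sum to zero.
n + 1 = 0, so n = -1.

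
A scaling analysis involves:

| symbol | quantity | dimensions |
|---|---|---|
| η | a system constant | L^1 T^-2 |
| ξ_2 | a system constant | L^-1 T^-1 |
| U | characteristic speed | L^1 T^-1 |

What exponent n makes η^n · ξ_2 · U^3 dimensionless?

-2

Balance the L exponent: (1)·n from η, plus (-1) + 3·(1) = 2 from the rest, must sum to zero.
n + 2 = 0, so n = -2.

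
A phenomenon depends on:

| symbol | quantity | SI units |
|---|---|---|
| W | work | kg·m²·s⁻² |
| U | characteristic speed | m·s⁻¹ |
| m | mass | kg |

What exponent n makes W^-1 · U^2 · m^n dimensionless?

Balance the M exponent: (1)·n from m, plus −(1) + 2·(0) = -1 from the rest, must sum to zero.
n − 1 = 0, so n = 1.

1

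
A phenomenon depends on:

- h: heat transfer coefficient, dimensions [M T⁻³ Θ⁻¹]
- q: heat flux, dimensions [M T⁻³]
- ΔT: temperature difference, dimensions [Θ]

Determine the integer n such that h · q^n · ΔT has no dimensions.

Balance the M exponent: (1)·n from q, plus (1) + (0) = 1 from the rest, must sum to zero.
n + 1 = 0, so n = -1.

-1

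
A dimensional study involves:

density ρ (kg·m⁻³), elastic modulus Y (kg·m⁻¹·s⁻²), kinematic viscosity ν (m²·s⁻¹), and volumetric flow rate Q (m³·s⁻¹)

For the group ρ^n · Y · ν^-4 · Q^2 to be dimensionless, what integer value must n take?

-1

Balance the M exponent: (1)·n from ρ, plus (1) − 4·(0) + 2·(0) = 1 from the rest, must sum to zero.
n + 1 = 0, so n = -1.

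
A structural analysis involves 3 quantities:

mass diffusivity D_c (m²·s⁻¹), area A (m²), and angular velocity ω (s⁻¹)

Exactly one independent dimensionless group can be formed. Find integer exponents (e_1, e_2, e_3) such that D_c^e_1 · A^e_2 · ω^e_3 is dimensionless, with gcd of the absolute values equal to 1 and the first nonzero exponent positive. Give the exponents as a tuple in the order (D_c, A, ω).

(1, -1, -1)

L: e_1·(2) + e_2·(2) + e_3·(0) = 0
T: e_1·(-1) + e_2·(0) + e_3·(-1) = 0
Solving this homogeneous linear system for the smallest-integer solution (first nonzero entry positive) gives (1, -1, -1).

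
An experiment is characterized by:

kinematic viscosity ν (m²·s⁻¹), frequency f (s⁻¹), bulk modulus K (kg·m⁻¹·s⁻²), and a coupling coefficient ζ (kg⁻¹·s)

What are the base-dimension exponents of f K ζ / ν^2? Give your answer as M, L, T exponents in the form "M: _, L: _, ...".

Collect each base-dimension exponent across the product:
  M: −2·(0) + (0) + (1) + (-1) = 0
  L: −2·(2) + (0) + (-1) + (0) = -5
  T: −2·(-1) + (-1) + (-2) + (1) = 0
So the dimensions are [L⁻⁵].

M: 0, L: -5, T: 0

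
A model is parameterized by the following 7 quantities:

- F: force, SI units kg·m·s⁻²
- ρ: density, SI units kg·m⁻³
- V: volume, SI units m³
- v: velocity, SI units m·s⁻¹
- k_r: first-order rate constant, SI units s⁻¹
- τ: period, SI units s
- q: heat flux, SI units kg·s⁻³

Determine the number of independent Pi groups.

4

There are 7 variables and 3 base dimensions (M, L, T).
The dimension matrix has rank 3.
Independent dimensionless groups: 7 − 3 = 4.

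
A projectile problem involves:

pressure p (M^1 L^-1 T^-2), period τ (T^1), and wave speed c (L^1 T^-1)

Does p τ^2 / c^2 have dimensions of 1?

no

Sum the exponent of each base dimension across the product:
  M: [p]_M + 2·[τ]_M − 2·[c]_M = (1) + 2·(0) − 2·(0) = 1
  L: [p]_L + 2·[τ]_L − 2·[c]_L = (-1) + 2·(0) − 2·(1) = -3
  T: [p]_T + 2·[τ]_T − 2·[c]_T = (-2) + 2·(1) − 2·(-1) = 2
Net dimensions [M L⁻³ T²] ≠ [1] — not dimensionless.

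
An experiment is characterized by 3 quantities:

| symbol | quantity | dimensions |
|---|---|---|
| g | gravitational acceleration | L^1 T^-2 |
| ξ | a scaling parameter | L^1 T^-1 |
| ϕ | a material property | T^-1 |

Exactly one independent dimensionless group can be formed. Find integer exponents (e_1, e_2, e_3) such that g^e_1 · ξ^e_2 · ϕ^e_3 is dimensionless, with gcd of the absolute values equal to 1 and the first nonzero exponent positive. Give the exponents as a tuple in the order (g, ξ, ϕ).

(1, -1, -1)

L: e_1·(1) + e_2·(1) + e_3·(0) = 0
T: e_1·(-2) + e_2·(-1) + e_3·(-1) = 0
Solving this homogeneous linear system for the smallest-integer solution (first nonzero entry positive) gives (1, -1, -1).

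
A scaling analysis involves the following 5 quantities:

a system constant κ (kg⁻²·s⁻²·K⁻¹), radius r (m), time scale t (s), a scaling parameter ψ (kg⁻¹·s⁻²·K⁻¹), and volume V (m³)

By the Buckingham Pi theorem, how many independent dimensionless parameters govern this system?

There are 5 variables and 4 base dimensions (M, L, T, Θ).
The dimension matrix has rank 4.
Independent dimensionless groups: 5 − 4 = 1.

1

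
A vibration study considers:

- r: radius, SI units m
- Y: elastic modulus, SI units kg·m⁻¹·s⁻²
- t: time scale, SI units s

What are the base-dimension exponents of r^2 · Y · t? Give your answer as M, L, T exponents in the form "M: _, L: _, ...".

M: 1, L: 1, T: -1

Collect each base-dimension exponent across the product:
  M: 2·(0) + (1) + (0) = 1
  L: 2·(1) + (-1) + (0) = 1
  T: 2·(0) + (-2) + (1) = -1
So the dimensions are [M L T⁻¹].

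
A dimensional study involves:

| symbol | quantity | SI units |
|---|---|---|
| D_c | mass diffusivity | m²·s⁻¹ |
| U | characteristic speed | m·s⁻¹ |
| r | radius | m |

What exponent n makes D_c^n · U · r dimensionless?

-1

Balance the L exponent: (2)·n from D_c, plus (1) + (1) = 2 from the rest, must sum to zero.
2n + 2 = 0, so n = -1.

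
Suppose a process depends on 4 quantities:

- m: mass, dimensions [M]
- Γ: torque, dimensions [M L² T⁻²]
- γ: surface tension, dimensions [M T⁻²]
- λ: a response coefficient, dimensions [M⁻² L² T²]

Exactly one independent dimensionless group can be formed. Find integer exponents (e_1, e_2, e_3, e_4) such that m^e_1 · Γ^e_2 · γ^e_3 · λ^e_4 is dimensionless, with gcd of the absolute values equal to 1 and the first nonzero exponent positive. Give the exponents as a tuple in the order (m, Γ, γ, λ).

M: e_1·(1) + e_2·(1) + e_3·(1) + e_4·(-2) = 0
L: e_1·(0) + e_2·(2) + e_3·(0) + e_4·(2) = 0
T: e_1·(0) + e_2·(-2) + e_3·(-2) + e_4·(2) = 0
Solving this homogeneous linear system for the smallest-integer solution (first nonzero entry positive) gives (1, -1, 2, 1).

(1, -1, 2, 1)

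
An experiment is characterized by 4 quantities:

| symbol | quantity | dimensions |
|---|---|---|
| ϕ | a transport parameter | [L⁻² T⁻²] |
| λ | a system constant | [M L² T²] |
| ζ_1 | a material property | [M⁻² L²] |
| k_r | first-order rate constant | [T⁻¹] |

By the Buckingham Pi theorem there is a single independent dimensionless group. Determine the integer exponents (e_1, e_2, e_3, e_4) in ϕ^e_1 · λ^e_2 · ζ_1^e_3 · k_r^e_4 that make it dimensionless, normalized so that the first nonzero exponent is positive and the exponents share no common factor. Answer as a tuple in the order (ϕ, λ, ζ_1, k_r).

(3, 2, 1, -2)

M: e_1·(0) + e_2·(1) + e_3·(-2) + e_4·(0) = 0
L: e_1·(-2) + e_2·(2) + e_3·(2) + e_4·(0) = 0
T: e_1·(-2) + e_2·(2) + e_3·(0) + e_4·(-1) = 0
Solving this homogeneous linear system for the smallest-integer solution (first nonzero entry positive) gives (3, 2, 1, -2).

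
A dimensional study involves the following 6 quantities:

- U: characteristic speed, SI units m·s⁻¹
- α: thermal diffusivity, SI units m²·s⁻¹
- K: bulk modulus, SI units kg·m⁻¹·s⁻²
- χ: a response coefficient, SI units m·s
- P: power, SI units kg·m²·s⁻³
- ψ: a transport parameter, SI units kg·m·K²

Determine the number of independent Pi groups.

2

There are 6 variables and 4 base dimensions (M, L, T, Θ).
The dimension matrix has rank 4.
Independent dimensionless groups: 6 − 4 = 2.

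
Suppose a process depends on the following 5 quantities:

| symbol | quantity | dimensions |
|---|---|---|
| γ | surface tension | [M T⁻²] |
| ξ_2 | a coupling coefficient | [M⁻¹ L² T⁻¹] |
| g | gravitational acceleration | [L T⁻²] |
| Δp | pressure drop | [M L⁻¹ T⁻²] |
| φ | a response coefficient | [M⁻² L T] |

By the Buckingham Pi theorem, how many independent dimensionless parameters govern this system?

There are 5 variables and 3 base dimensions (M, L, T).
The dimension matrix has rank 3.
Independent dimensionless groups: 5 − 3 = 2.

2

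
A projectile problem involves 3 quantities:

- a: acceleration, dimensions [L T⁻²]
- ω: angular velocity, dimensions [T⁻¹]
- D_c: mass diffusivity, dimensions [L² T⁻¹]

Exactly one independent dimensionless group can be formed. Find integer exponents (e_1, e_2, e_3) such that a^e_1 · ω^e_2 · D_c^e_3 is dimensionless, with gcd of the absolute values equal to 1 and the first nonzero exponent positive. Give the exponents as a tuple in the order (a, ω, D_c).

(2, -3, -1)

L: e_1·(1) + e_2·(0) + e_3·(2) = 0
T: e_1·(-2) + e_2·(-1) + e_3·(-1) = 0
Solving this homogeneous linear system for the smallest-integer solution (first nonzero entry positive) gives (2, -3, -1).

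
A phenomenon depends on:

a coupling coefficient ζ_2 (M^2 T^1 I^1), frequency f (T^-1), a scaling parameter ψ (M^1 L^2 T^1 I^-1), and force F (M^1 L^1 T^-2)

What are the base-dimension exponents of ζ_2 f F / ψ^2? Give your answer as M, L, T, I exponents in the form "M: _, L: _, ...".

M: 1, L: -3, T: -4, I: 3

Collect each base-dimension exponent across the product:
  M: (2) + (0) − 2·(1) + (1) = 1
  L: (0) + (0) − 2·(2) + (1) = -3
  T: (1) + (-1) − 2·(1) + (-2) = -4
  I: (1) + (0) − 2·(-1) + (0) = 3
So the dimensions are [M L⁻³ T⁻⁴ I³].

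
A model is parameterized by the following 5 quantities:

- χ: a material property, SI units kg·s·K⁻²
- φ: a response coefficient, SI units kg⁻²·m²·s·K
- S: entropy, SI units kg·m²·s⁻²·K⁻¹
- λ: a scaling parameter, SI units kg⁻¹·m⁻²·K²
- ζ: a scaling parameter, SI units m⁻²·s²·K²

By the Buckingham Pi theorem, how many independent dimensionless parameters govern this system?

1

There are 5 variables and 4 base dimensions (M, L, T, Θ).
The dimension matrix has rank 4.
Independent dimensionless groups: 5 − 4 = 1.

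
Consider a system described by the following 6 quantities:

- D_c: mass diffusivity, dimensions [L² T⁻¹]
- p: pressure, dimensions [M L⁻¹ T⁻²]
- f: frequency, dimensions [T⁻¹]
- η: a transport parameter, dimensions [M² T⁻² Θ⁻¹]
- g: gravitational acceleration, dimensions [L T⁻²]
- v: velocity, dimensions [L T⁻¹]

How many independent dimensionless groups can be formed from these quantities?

2

There are 6 variables and 4 base dimensions (M, L, T, Θ).
The dimension matrix has rank 4.
Independent dimensionless groups: 6 − 4 = 2.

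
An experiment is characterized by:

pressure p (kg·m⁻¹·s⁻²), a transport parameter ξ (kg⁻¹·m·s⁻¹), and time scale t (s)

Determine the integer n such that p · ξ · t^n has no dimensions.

3

Balance the T exponent: (1)·n from t, plus (-2) + (-1) = -3 from the rest, must sum to zero.
n − 3 = 0, so n = 3.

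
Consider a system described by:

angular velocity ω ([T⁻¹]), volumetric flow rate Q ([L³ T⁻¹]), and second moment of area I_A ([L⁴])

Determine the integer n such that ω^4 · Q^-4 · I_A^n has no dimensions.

Balance the L exponent: (4)·n from I_A, plus 4·(0) − 4·(3) = -12 from the rest, must sum to zero.
4n − 12 = 0, so n = 3.

3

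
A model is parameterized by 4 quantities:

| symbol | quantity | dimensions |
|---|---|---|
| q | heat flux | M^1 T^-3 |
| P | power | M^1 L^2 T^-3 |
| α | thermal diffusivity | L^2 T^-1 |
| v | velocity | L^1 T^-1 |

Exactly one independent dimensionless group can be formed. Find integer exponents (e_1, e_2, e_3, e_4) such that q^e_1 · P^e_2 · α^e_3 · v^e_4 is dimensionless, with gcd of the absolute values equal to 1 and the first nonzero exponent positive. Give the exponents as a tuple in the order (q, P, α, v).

(1, -1, 2, -2)

M: e_1·(1) + e_2·(1) + e_3·(0) + e_4·(0) = 0
L: e_1·(0) + e_2·(2) + e_3·(2) + e_4·(1) = 0
T: e_1·(-3) + e_2·(-3) + e_3·(-1) + e_4·(-1) = 0
Solving this homogeneous linear system for the smallest-integer solution (first nonzero entry positive) gives (1, -1, 2, -2).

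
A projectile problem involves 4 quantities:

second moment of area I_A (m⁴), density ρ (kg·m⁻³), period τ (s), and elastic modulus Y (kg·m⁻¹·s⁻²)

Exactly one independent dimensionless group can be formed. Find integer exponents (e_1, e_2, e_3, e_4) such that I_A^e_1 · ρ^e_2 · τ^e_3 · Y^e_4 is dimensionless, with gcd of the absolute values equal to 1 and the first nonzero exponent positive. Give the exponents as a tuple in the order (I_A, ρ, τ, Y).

M: e_1·(0) + e_2·(1) + e_3·(0) + e_4·(1) = 0
L: e_1·(4) + e_2·(-3) + e_3·(0) + e_4·(-1) = 0
T: e_1·(0) + e_2·(0) + e_3·(1) + e_4·(-2) = 0
Solving this homogeneous linear system for the smallest-integer solution (first nonzero entry positive) gives (1, 2, -4, -2).

(1, 2, -4, -2)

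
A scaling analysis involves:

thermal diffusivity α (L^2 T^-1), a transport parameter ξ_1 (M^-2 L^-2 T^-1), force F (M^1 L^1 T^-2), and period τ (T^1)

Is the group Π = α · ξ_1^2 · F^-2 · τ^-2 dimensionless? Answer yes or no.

no

Sum the exponent of each base dimension across the product:
  M: [α]_M + 2·[ξ_1]_M − 2·[F]_M − 2·[τ]_M = (0) + 2·(-2) − 2·(1) − 2·(0) = -6
  L: [α]_L + 2·[ξ_1]_L − 2·[F]_L − 2·[τ]_L = (2) + 2·(-2) − 2·(1) − 2·(0) = -4
  T: [α]_T + 2·[ξ_1]_T − 2·[F]_T − 2·[τ]_T = (-1) + 2·(-1) − 2·(-2) − 2·(1) = -1
Net dimensions [M⁻⁶ L⁻⁴ T⁻¹] ≠ [1] — not dimensionless.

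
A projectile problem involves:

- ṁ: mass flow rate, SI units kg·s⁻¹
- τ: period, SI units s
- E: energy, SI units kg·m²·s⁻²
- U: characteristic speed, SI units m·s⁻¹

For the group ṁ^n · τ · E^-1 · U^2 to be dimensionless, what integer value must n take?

Balance the M exponent: (1)·n from ṁ, plus (0) − (1) + 2·(0) = -1 from the rest, must sum to zero.
n − 1 = 0, so n = 1.

1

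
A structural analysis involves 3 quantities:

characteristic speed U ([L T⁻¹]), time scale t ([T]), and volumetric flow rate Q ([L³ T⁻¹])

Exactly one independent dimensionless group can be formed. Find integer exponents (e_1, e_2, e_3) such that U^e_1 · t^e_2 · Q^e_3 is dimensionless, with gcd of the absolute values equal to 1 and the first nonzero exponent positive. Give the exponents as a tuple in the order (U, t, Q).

(3, 2, -1)

L: e_1·(1) + e_2·(0) + e_3·(3) = 0
T: e_1·(-1) + e_2·(1) + e_3·(-1) = 0
Solving this homogeneous linear system for the smallest-integer solution (first nonzero entry positive) gives (3, 2, -1).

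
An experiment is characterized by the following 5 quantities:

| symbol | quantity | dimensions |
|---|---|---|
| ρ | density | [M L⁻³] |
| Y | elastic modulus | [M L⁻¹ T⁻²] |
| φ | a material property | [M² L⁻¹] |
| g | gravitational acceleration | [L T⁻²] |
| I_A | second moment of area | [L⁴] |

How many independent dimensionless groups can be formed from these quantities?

2

There are 5 variables and 3 base dimensions (M, L, T).
The dimension matrix has rank 3.
Independent dimensionless groups: 5 − 3 = 2.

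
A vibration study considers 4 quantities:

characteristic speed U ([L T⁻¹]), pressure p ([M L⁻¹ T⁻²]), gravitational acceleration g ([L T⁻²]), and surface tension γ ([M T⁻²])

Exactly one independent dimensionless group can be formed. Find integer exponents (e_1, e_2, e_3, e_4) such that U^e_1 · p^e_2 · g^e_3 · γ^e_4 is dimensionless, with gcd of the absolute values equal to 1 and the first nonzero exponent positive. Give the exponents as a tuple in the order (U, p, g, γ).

M: e_1·(0) + e_2·(1) + e_3·(0) + e_4·(1) = 0
L: e_1·(1) + e_2·(-1) + e_3·(1) + e_4·(0) = 0
T: e_1·(-1) + e_2·(-2) + e_3·(-2) + e_4·(-2) = 0
Solving this homogeneous linear system for the smallest-integer solution (first nonzero entry positive) gives (2, 1, -1, -1).

(2, 1, -1, -1)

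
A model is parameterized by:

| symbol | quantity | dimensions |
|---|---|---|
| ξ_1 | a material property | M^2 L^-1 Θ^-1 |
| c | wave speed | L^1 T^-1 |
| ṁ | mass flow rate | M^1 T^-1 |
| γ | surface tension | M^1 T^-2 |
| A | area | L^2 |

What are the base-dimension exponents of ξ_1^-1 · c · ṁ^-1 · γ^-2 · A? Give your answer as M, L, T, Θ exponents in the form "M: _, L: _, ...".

M: -5, L: 4, T: 4, Θ: 1

Collect each base-dimension exponent across the product:
  M: −(2) + (0) − (1) − 2·(1) + (0) = -5
  L: −(-1) + (1) − (0) − 2·(0) + (2) = 4
  T: −(0) + (-1) − (-1) − 2·(-2) + (0) = 4
  Θ: −(-1) + (0) − (0) − 2·(0) + (0) = 1
So the dimensions are [M⁻⁵ L⁴ T⁴ Θ].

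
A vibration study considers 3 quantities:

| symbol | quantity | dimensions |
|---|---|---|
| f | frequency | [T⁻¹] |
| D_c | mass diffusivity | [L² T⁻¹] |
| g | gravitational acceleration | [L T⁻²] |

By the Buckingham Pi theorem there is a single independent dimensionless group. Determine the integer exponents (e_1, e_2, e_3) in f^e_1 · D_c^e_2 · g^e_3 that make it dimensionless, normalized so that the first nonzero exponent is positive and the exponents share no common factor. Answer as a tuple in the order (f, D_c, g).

L: e_1·(0) + e_2·(2) + e_3·(1) = 0
T: e_1·(-1) + e_2·(-1) + e_3·(-2) = 0
Solving this homogeneous linear system for the smallest-integer solution (first nonzero entry positive) gives (3, 1, -2).

(3, 1, -2)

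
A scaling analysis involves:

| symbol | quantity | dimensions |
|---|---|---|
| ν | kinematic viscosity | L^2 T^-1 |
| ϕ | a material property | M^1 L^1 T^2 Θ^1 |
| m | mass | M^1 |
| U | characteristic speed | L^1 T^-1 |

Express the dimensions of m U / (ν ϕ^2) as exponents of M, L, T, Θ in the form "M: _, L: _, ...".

Collect each base-dimension exponent across the product:
  M: −(0) − 2·(1) + (1) + (0) = -1
  L: −(2) − 2·(1) + (0) + (1) = -3
  T: −(-1) − 2·(2) + (0) + (-1) = -4
  Θ: −(0) − 2·(1) + (0) + (0) = -2
So the dimensions are [M⁻¹ L⁻³ T⁻⁴ Θ⁻²].

M: -1, L: -3, T: -4, Θ: -2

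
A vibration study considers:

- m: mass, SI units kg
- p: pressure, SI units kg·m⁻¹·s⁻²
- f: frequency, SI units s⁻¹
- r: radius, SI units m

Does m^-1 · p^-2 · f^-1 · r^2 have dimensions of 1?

no

Sum the exponent of each base dimension across the product:
  M: −[m]_M − 2·[p]_M − [f]_M + 2·[r]_M = −(1) − 2·(1) − (0) + 2·(0) = -3
  L: −[m]_L − 2·[p]_L − [f]_L + 2·[r]_L = −(0) − 2·(-1) − (0) + 2·(1) = 4
  T: −[m]_T − 2·[p]_T − [f]_T + 2·[r]_T = −(0) − 2·(-2) − (-1) + 2·(0) = 5
Net dimensions [M⁻³ L⁴ T⁵] ≠ [1] — not dimensionless.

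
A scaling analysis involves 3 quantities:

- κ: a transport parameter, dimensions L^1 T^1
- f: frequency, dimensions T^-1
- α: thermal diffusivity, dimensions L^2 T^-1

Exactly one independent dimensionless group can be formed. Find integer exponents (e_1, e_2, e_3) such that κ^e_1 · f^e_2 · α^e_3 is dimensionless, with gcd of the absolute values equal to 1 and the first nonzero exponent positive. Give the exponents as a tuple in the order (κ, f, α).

L: e_1·(1) + e_2·(0) + e_3·(2) = 0
T: e_1·(1) + e_2·(-1) + e_3·(-1) = 0
Solving this homogeneous linear system for the smallest-integer solution (first nonzero entry positive) gives (2, 3, -1).

(2, 3, -1)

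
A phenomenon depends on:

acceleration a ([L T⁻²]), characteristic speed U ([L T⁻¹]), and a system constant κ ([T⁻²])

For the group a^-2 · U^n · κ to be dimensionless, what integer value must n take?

2

Balance the L exponent: (1)·n from U, plus −2·(1) + (0) = -2 from the rest, must sum to zero.
n − 2 = 0, so n = 2.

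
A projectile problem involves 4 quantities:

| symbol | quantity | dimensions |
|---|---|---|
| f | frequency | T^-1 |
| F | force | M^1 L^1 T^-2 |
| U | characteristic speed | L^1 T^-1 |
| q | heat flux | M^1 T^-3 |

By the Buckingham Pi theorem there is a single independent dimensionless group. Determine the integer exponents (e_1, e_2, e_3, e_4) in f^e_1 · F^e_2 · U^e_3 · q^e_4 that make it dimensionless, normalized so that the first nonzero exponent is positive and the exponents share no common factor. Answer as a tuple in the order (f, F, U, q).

(2, 1, -1, -1)

M: e_1·(0) + e_2·(1) + e_3·(0) + e_4·(1) = 0
L: e_1·(0) + e_2·(1) + e_3·(1) + e_4·(0) = 0
T: e_1·(-1) + e_2·(-2) + e_3·(-1) + e_4·(-3) = 0
Solving this homogeneous linear system for the smallest-integer solution (first nonzero entry positive) gives (2, 1, -1, -1).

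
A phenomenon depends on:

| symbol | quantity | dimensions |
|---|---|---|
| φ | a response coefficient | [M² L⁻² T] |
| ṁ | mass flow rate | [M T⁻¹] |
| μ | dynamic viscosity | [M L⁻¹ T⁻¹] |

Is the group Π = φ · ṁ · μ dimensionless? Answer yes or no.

no

Sum the exponent of each base dimension across the product:
  M: [φ]_M + [ṁ]_M + [μ]_M = (2) + (1) + (1) = 4
  L: [φ]_L + [ṁ]_L + [μ]_L = (-2) + (0) + (-1) = -3
  T: [φ]_T + [ṁ]_T + [μ]_T = (1) + (-1) + (-1) = -1
Net dimensions [M⁴ L⁻³ T⁻¹] ≠ [1] — not dimensionless.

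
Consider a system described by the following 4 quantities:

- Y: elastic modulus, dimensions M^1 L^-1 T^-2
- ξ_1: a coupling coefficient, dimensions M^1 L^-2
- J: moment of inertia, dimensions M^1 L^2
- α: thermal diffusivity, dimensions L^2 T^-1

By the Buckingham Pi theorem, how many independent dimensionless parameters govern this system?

There are 4 variables and 3 base dimensions (M, L, T).
The dimension matrix has rank 3.
Independent dimensionless groups: 4 − 3 = 1.

1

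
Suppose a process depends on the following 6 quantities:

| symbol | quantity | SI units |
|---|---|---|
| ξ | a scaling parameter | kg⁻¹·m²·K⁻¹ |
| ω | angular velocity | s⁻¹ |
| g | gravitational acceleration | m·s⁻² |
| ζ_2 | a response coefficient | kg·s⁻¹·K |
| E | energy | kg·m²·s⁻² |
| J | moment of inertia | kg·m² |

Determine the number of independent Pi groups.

2

There are 6 variables and 4 base dimensions (M, L, T, Θ).
The dimension matrix has rank 4.
Independent dimensionless groups: 6 − 4 = 2.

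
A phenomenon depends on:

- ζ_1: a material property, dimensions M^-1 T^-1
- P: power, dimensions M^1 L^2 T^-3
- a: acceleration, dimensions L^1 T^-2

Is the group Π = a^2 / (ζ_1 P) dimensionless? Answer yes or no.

yes

Sum the exponent of each base dimension across the product:
  M: −[ζ_1]_M − [P]_M + 2·[a]_M = −(-1) − (1) + 2·(0) = 0
  L: −[ζ_1]_L − [P]_L + 2·[a]_L = −(0) − (2) + 2·(1) = 0
  T: −[ζ_1]_T − [P]_T + 2·[a]_T = −(-1) − (-3) + 2·(-2) = 0
All base exponents vanish — dimensionless.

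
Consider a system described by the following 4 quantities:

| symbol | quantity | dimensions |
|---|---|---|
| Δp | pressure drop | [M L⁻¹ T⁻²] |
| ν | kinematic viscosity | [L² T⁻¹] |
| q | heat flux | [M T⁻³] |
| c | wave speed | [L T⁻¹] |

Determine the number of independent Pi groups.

1

There are 4 variables and 3 base dimensions (M, L, T).
The dimension matrix has rank 3.
Independent dimensionless groups: 4 − 3 = 1.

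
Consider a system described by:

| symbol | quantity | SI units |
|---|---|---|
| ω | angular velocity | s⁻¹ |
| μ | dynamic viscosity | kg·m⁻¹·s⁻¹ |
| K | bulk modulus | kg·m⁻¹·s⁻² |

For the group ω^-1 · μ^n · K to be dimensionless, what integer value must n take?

Balance the M exponent: (1)·n from μ, plus −(0) + (1) = 1 from the rest, must sum to zero.
n + 1 = 0, so n = -1.

-1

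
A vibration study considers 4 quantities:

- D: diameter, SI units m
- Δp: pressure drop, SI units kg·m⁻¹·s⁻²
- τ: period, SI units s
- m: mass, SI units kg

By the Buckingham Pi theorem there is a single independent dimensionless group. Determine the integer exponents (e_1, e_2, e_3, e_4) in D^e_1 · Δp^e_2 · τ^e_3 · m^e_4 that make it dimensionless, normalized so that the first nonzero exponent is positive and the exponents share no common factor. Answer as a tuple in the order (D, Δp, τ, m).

(1, 1, 2, -1)

M: e_1·(0) + e_2·(1) + e_3·(0) + e_4·(1) = 0
L: e_1·(1) + e_2·(-1) + e_3·(0) + e_4·(0) = 0
T: e_1·(0) + e_2·(-2) + e_3·(1) + e_4·(0) = 0
Solving this homogeneous linear system for the smallest-integer solution (first nonzero entry positive) gives (1, 1, 2, -1).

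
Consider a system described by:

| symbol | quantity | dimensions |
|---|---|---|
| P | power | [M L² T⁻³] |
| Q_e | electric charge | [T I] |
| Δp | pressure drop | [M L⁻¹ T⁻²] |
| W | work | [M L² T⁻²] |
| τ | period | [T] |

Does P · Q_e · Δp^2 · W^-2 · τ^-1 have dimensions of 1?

no

Sum the exponent of each base dimension across the product:
  M: [P]_M + [Q_e]_M + 2·[Δp]_M − 2·[W]_M − [τ]_M = (1) + (0) + 2·(1) − 2·(1) − (0) = 1
  L: [P]_L + [Q_e]_L + 2·[Δp]_L − 2·[W]_L − [τ]_L = (2) + (0) + 2·(-1) − 2·(2) − (0) = -4
  T: [P]_T + [Q_e]_T + 2·[Δp]_T − 2·[W]_T − [τ]_T = (-3) + (1) + 2·(-2) − 2·(-2) − (1) = -3
  I: [P]_I + [Q_e]_I + 2·[Δp]_I − 2·[W]_I − [τ]_I = (0) + (1) + 2·(0) − 2·(0) − (0) = 1
Net dimensions [M L⁻⁴ T⁻³ I] ≠ [1] — not dimensionless.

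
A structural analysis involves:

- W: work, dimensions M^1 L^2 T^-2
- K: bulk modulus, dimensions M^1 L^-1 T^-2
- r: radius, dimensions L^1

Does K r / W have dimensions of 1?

no

Sum the exponent of each base dimension across the product:
  M: −[W]_M + [K]_M + [r]_M = −(1) + (1) + (0) = 0
  L: −[W]_L + [K]_L + [r]_L = −(2) + (-1) + (1) = -2
  T: −[W]_T + [K]_T + [r]_T = −(-2) + (-2) + (0) = 0
Net dimensions [L⁻²] ≠ [1] — not dimensionless.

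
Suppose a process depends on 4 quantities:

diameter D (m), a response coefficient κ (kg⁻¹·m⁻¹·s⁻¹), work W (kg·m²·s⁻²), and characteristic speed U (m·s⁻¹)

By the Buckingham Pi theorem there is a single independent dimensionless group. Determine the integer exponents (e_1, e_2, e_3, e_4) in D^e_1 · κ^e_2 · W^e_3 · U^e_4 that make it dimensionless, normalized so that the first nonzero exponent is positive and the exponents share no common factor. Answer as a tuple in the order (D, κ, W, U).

M: e_1·(0) + e_2·(-1) + e_3·(1) + e_4·(0) = 0
L: e_1·(1) + e_2·(-1) + e_3·(2) + e_4·(1) = 0
T: e_1·(0) + e_2·(-1) + e_3·(-2) + e_4·(-1) = 0
Solving this homogeneous linear system for the smallest-integer solution (first nonzero entry positive) gives (2, 1, 1, -3).

(2, 1, 1, -3)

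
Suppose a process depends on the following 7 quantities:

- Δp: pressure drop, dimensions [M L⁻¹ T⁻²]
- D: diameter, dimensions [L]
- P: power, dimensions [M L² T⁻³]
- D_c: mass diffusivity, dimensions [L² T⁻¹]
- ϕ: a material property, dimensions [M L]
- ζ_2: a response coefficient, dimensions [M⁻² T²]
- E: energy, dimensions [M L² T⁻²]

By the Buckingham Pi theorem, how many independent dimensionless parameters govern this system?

There are 7 variables and 3 base dimensions (M, L, T).
The dimension matrix has rank 3.
Independent dimensionless groups: 7 − 3 = 4.

4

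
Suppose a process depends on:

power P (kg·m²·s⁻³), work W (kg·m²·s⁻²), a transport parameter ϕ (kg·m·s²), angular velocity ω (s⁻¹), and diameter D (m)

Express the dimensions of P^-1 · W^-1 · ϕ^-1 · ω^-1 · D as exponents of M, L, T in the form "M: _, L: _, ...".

M: -3, L: -4, T: 4

Collect each base-dimension exponent across the product:
  M: −(1) − (1) − (1) − (0) + (0) = -3
  L: −(2) − (2) − (1) − (0) + (1) = -4
  T: −(-3) − (-2) − (2) − (-1) + (0) = 4
So the dimensions are [M⁻³ L⁻⁴ T⁴].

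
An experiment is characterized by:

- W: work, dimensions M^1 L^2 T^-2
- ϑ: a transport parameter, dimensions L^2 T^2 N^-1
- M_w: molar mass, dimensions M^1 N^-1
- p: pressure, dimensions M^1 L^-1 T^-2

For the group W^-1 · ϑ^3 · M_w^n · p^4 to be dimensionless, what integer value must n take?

Balance the M exponent: (1)·n from M_w, plus −(1) + 3·(0) + 4·(1) = 3 from the rest, must sum to zero.
n + 3 = 0, so n = -3.

-3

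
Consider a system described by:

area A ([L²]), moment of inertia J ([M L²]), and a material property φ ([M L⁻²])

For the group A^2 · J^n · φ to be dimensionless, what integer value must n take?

-1

Balance the M exponent: (1)·n from J, plus 2·(0) + (1) = 1 from the rest, must sum to zero.
n + 1 = 0, so n = -1.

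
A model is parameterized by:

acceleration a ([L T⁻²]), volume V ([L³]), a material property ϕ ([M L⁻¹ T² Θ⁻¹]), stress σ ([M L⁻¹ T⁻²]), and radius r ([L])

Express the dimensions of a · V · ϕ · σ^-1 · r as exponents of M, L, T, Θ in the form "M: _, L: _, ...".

M: 0, L: 5, T: 2, Θ: -1

Collect each base-dimension exponent across the product:
  M: (0) + (0) + (1) − (1) + (0) = 0
  L: (1) + (3) + (-1) − (-1) + (1) = 5
  T: (-2) + (0) + (2) − (-2) + (0) = 2
  Θ: (0) + (0) + (-1) − (0) + (0) = -1
So the dimensions are [L⁵ T² Θ⁻¹].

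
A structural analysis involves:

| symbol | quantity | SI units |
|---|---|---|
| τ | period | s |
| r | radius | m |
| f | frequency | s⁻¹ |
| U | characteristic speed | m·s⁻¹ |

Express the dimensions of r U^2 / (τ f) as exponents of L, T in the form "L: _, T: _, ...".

Collect each base-dimension exponent across the product:
  L: −(0) + (1) − (0) + 2·(1) = 3
  T: −(1) + (0) − (-1) + 2·(-1) = -2
So the dimensions are [L³ T⁻²].

L: 3, T: -2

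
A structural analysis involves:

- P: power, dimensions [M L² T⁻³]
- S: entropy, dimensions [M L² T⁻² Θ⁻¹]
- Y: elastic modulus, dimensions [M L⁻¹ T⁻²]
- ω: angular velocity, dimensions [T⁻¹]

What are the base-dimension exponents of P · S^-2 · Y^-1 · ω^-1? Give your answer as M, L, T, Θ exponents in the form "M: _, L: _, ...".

M: -2, L: -1, T: 4, Θ: 2

Collect each base-dimension exponent across the product:
  M: (1) − 2·(1) − (1) − (0) = -2
  L: (2) − 2·(2) − (-1) − (0) = -1
  T: (-3) − 2·(-2) − (-2) − (-1) = 4
  Θ: (0) − 2·(-1) − (0) − (0) = 2
So the dimensions are [M⁻² L⁻¹ T⁴ Θ²].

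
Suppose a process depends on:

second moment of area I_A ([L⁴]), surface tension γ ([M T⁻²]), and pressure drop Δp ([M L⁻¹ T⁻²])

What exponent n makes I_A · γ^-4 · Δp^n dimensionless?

Balance the M exponent: (1)·n from Δp, plus (0) − 4·(1) = -4 from the rest, must sum to zero.
n − 4 = 0, so n = 4.

4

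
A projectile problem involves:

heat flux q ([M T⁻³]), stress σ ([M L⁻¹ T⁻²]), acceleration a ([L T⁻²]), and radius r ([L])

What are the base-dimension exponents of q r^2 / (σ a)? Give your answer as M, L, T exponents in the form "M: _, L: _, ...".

M: 0, L: 2, T: 1

Collect each base-dimension exponent across the product:
  M: (1) − (1) − (0) + 2·(0) = 0
  L: (0) − (-1) − (1) + 2·(1) = 2
  T: (-3) − (-2) − (-2) + 2·(0) = 1
So the dimensions are [L² T].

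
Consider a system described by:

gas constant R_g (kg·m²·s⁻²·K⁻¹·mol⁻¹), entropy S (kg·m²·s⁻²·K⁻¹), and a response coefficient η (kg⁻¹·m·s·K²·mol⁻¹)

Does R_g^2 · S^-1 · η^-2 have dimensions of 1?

Sum the exponent of each base dimension across the product:
  M: 2·[R_g]_M − [S]_M − 2·[η]_M = 2·(1) − (1) − 2·(-1) = 3
  L: 2·[R_g]_L − [S]_L − 2·[η]_L = 2·(2) − (2) − 2·(1) = 0
  T: 2·[R_g]_T − [S]_T − 2·[η]_T = 2·(-2) − (-2) − 2·(1) = -4
  Θ: 2·[R_g]_Θ − [S]_Θ − 2·[η]_Θ = 2·(-1) − (-1) − 2·(2) = -5
  N: 2·[R_g]_N − [S]_N − 2·[η]_N = 2·(-1) − (0) − 2·(-1) = 0
Net dimensions [M³ T⁻⁴ Θ⁻⁵] ≠ [1] — not dimensionless.

no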